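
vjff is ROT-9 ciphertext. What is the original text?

maww

v(21): 21−9=12 → m
j(9): 9−9=0 → a
f(5): 5−9=-4≡22 → w
f(5): 5−9=-4≡22 → w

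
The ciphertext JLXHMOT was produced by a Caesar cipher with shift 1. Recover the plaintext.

IKWGLNS

J(9): 9−1=8 → I
L(11): 11−1=10 → K
X(23): 23−1=22 → W
H(7): 7−1=6 → G
M(12): 12−1=11 → L
O(14): 14−1=13 → N
T(19): 19−1=18 → S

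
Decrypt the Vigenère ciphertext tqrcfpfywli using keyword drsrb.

qzzlemogfkf

Repeat the key across the ciphertext: drsrbdrsrbd
t(19)−d(3): 16 → q
q(16)−r(17): -1≡25 → z
r(17)−s(18): -1≡25 → z
c(2)−r(17): -15≡11 → l
f(5)−b(1): 4 → e
p(15)−d(3): 12 → m
f(5)−r(17): -12≡14 → o
y(24)−s(18): 6 → g
w(22)−r(17): 5 → f
l(11)−b(1): 10 → k
i(8)−d(3): 5 → f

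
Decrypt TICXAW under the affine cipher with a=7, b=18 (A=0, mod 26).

The inverse of 7 mod 26 is 15, since 7·15=105≡1. Apply D(y)=15·(y−18) mod 26:
T(19): 15·(19−18)=15 → P
I(8): 15·(8−18)=-150≡6 → G
C(2): 15·(2−18)=-240≡20 → U
X(23): 15·(23−18)=75≡23 → X
A(0): 15·(0−18)=-270≡16 → Q
W(22): 15·(22−18)=60≡8 → I

PGUXQI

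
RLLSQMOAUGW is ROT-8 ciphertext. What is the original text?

JDDKIEGSMYO

R(17): 17−8=9 → J
L(11): 11−8=3 → D
L(11): 11−8=3 → D
S(18): 18−8=10 → K
Q(16): 16−8=8 → I
M(12): 12−8=4 → E
O(14): 14−8=6 → G
A(0): 0−8=-8≡18 → S
U(20): 20−8=12 → M
G(6): 6−8=-2≡24 → Y
W(22): 22−8=14 → O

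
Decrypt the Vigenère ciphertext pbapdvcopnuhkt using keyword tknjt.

Repeat the key across the ciphertext: tknjttknjttknj
p(15)−t(19): -4≡22 → w
b(1)−k(10): -9≡17 → r
a(0)−n(13): -13≡13 → n
p(15)−j(9): 6 → g
d(3)−t(19): -16≡10 → k
v(21)−t(19): 2 → c
c(2)−k(10): -8≡18 → s
o(14)−n(13): 1 → b
p(15)−j(9): 6 → g
n(13)−t(19): -6≡20 → u
u(20)−t(19): 1 → b
h(7)−k(10): -3≡23 → x
k(10)−n(13): -3≡23 → x
t(19)−j(9): 10 → k

wrngkcsbgubxxk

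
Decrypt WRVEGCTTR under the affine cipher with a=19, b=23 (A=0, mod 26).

The inverse of 19 mod 26 is 11, since 19·11=209≡1. Apply D(y)=11·(y−23) mod 26:
W(22): 11·(22−23)=-11≡15 → P
R(17): 11·(17−23)=-66≡12 → M
V(21): 11·(21−23)=-22≡4 → E
E(4): 11·(4−23)=-209≡25 → Z
G(6): 11·(6−23)=-187≡21 → V
C(2): 11·(2−23)=-231≡3 → D
T(19): 11·(19−23)=-44≡8 → I
T(19): 11·(19−23)=-44≡8 → I
R(17): 11·(17−23)=-66≡12 → M

PMEZVDIIM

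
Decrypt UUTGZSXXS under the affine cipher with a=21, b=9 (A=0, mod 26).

The inverse of 21 mod 26 is 5, since 21·5=105≡1. Apply D(y)=5·(y−9) mod 26:
U(20): 5·(20−9)=55≡3 → D
U(20): 5·(20−9)=55≡3 → D
T(19): 5·(19−9)=50≡24 → Y
G(6): 5·(6−9)=-15≡11 → L
Z(25): 5·(25−9)=80≡2 → C
S(18): 5·(18−9)=45≡19 → T
X(23): 5·(23−9)=70≡18 → S
X(23): 5·(23−9)=70≡18 → S
S(18): 5·(18−9)=45≡19 → T

DDYLCTSST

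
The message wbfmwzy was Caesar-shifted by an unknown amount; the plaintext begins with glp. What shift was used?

16

From the crib: w(22)−g(6)=16, so the shift is 16.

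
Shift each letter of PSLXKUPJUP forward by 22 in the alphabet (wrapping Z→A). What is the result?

P(15): 15+22=37≡11 → L
S(18): 18+22=40≡14 → O
L(11): 11+22=33≡7 → H
X(23): 23+22=45≡19 → T
K(10): 10+22=32≡6 → G
U(20): 20+22=42≡16 → Q
P(15): 15+22=37≡11 → L
J(9): 9+22=31≡5 → F
U(20): 20+22=42≡16 → Q
P(15): 15+22=37≡11 → L

LOHTGQLFQL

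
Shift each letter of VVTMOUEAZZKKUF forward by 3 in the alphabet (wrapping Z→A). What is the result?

V(21): 21+3=24 → Y
V(21): 21+3=24 → Y
T(19): 19+3=22 → W
M(12): 12+3=15 → P
O(14): 14+3=17 → R
U(20): 20+3=23 → X
E(4): 4+3=7 → H
A(0): 0+3=3 → D
Z(25): 25+3=28≡2 → C
Z(25): 25+3=28≡2 → C
K(10): 10+3=13 → N
K(10): 10+3=13 → N
U(20): 20+3=23 → X
F(5): 5+3=8 → I

YYWPRXHDCCNNXI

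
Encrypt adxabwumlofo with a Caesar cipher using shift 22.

wztwxsqihkbk

a(0): 0+22=22 → w
d(3): 3+22=25 → z
x(23): 23+22=45≡19 → t
a(0): 0+22=22 → w
b(1): 1+22=23 → x
w(22): 22+22=44≡18 → s
u(20): 20+22=42≡16 → q
m(12): 12+22=34≡8 → i
l(11): 11+22=33≡7 → h
o(14): 14+22=36≡10 → k
f(5): 5+22=27≡1 → b
o(14): 14+22=36≡10 → k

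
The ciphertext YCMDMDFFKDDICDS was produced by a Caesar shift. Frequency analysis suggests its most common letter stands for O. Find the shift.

The most frequent ciphertext letter is D (appears 5 times).
D is position 3; O is position 14.
Shift = -11≡15.

15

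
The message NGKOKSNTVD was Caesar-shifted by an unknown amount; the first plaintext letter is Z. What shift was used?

14

From the crib: N(13)−Z(25)=-12≡14, so the shift is 14.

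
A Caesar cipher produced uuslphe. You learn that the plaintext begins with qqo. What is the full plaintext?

qqohlda

From the crib: u(20)−q(16)=4, so the shift is 4.
Subtract 4 from each ciphertext letter:
u(20): 20−4=16 → q
u(20): 20−4=16 → q
s(18): 18−4=14 → o
l(11): 11−4=7 → h
p(15): 15−4=11 → l
h(7): 7−4=3 → d
e(4): 4−4=0 → a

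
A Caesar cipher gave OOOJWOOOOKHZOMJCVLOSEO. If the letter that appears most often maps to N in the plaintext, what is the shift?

The most frequent ciphertext letter is O (appears 10 times).
O is position 14; N is position 13.
Shift = 1.

1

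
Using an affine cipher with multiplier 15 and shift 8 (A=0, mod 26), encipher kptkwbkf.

czhcaxcf

k(10): 15·10+8=158≡2 → c
p(15): 15·15+8=233≡25 → z
t(19): 15·19+8=293≡7 → h
k(10): 15·10+8=158≡2 → c
w(22): 15·22+8=338≡0 → a
b(1): 15·1+8=23 → x
k(10): 15·10+8=158≡2 → c
f(5): 15·5+8=83≡5 → f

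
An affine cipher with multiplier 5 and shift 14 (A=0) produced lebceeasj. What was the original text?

pyniyysgz

The inverse of 5 mod 26 is 21, since 5·21=105≡1. Apply D(y)=21·(y−14) mod 26:
l(11): 21·(11−14)=-63≡15 → p
e(4): 21·(4−14)=-210≡24 → y
b(1): 21·(1−14)=-273≡13 → n
c(2): 21·(2−14)=-252≡8 → i
e(4): 21·(4−14)=-210≡24 → y
e(4): 21·(4−14)=-210≡24 → y
a(0): 21·(0−14)=-294≡18 → s
s(18): 21·(18−14)=84≡6 → g
j(9): 21·(9−14)=-105≡25 → z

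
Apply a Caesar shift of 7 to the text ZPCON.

GWJVU

Z(25): 25+7=32≡6 → G
P(15): 15+7=22 → W
C(2): 2+7=9 → J
O(14): 14+7=21 → V
N(13): 13+7=20 → U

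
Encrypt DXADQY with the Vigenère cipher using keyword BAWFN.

Repeat the key across the message: BAWFNB
D(3)+B(1): 4 → E
X(23)+A(0): 23 → X
A(0)+W(22): 22 → W
D(3)+F(5): 8 → I
Q(16)+N(13): 29≡3 → D
Y(24)+B(1): 25 → Z

EXWIDZ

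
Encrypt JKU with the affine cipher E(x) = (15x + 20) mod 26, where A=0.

J(9): 15·9+20=155≡25 → Z
K(10): 15·10+20=170≡14 → O
U(20): 15·20+20=320≡8 → I

ZOI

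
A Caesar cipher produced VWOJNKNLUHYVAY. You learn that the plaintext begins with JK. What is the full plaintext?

JKCXBYBZIVMJOM

From the crib: V(21)−J(9)=12, so the shift is 12.
Subtract 12 from each ciphertext letter:
V(21): 21−12=9 → J
W(22): 22−12=10 → K
O(14): 14−12=2 → C
J(9): 9−12=-3≡23 → X
N(13): 13−12=1 → B
K(10): 10−12=-2≡24 → Y
N(13): 13−12=1 → B
L(11): 11−12=-1≡25 → Z
U(20): 20−12=8 → I
H(7): 7−12=-5≡21 → V
Y(24): 24−12=12 → M
V(21): 21−12=9 → J
A(0): 0−12=-12≡14 → O
Y(24): 24−12=12 → M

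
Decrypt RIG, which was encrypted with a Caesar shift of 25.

SJH

R(17): 17−25=-8≡18 → S
I(8): 8−25=-17≡9 → J
G(6): 6−25=-19≡7 → H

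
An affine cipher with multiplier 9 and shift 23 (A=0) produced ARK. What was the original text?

The inverse of 9 mod 26 is 3, since 9·3=27≡1. Apply D(y)=3·(y−23) mod 26:
A(0): 3·(0−23)=-69≡9 → J
R(17): 3·(17−23)=-18≡8 → I
K(10): 3·(10−23)=-39≡13 → N

JIN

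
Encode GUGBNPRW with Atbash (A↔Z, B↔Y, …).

TFTYMKID

G(6) → T(19)
U(20) → F(5)
G(6) → T(19)
B(1) → Y(24)
N(13) → M(12)
P(15) → K(10)
R(17) → I(8)
W(22) → D(3)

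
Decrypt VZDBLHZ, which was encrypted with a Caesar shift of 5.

QUYWGCU

V(21): 21−5=16 → Q
Z(25): 25−5=20 → U
D(3): 3−5=-2≡24 → Y
B(1): 1−5=-4≡22 → W
L(11): 11−5=6 → G
H(7): 7−5=2 → C
Z(25): 25−5=20 → U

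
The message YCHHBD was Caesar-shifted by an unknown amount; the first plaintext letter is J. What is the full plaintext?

JNSSMO

From the crib: Y(24)−J(9)=15, so the shift is 15.
Subtract 15 from each ciphertext letter:
Y(24): 24−15=9 → J
C(2): 2−15=-13≡13 → N
H(7): 7−15=-8≡18 → S
H(7): 7−15=-8≡18 → S
B(1): 1−15=-14≡12 → M
D(3): 3−15=-12≡14 → O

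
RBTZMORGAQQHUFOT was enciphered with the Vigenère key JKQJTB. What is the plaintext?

IRDQTNIWKHXGLVYK

Repeat the key across the ciphertext: JKQJTBJKQJTBJKQJ
R(17)−J(9): 8 → I
B(1)−K(10): -9≡17 → R
T(19)−Q(16): 3 → D
Z(25)−J(9): 16 → Q
M(12)−T(19): -7≡19 → T
O(14)−B(1): 13 → N
R(17)−J(9): 8 → I
G(6)−K(10): -4≡22 → W
A(0)−Q(16): -16≡10 → K
Q(16)−J(9): 7 → H
Q(16)−T(19): -3≡23 → X
H(7)−B(1): 6 → G
U(20)−J(9): 11 → L
F(5)−K(10): -5≡21 → V
O(14)−Q(16): -2≡24 → Y
T(19)−J(9): 10 → K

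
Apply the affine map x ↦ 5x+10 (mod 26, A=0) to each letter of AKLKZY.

KINIFA

A(0): 5·0+10=10 → K
K(10): 5·10+10=60≡8 → I
L(11): 5·11+10=65≡13 → N
K(10): 5·10+10=60≡8 → I
Z(25): 5·25+10=135≡5 → F
Y(24): 5·24+10=130≡0 → A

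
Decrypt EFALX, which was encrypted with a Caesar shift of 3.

BCXIU

E(4): 4−3=1 → B
F(5): 5−3=2 → C
A(0): 0−3=-3≡23 → X
L(11): 11−3=8 → I
X(23): 23−3=20 → U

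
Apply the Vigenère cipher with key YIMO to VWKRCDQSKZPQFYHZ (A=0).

Repeat the key across the message: YIMOYIMOYIMOYIMO
V(21)+Y(24): 45≡19 → T
W(22)+I(8): 30≡4 → E
K(10)+M(12): 22 → W
R(17)+O(14): 31≡5 → F
C(2)+Y(24): 26≡0 → A
D(3)+I(8): 11 → L
Q(16)+M(12): 28≡2 → C
S(18)+O(14): 32≡6 → G
K(10)+Y(24): 34≡8 → I
Z(25)+I(8): 33≡7 → H
P(15)+M(12): 27≡1 → B
Q(16)+O(14): 30≡4 → E
F(5)+Y(24): 29≡3 → D
Y(24)+I(8): 32≡6 → G
H(7)+M(12): 19 → T
Z(25)+O(14): 39≡13 → N

TEWFALCGIHBEDGTN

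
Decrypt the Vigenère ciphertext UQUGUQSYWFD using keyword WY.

Repeat the key across the ciphertext: WYWYWYWYWYW
U(20)−W(22): -2≡24 → Y
Q(16)−Y(24): -8≡18 → S
U(20)−W(22): -2≡24 → Y
G(6)−Y(24): -18≡8 → I
U(20)−W(22): -2≡24 → Y
Q(16)−Y(24): -8≡18 → S
S(18)−W(22): -4≡22 → W
Y(24)−Y(24): 0 → A
W(22)−W(22): 0 → A
F(5)−Y(24): -19≡7 → H
D(3)−W(22): -19≡7 → H

YSYIYSWAAHH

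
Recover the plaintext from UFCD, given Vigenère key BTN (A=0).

TMPC

Repeat the key across the ciphertext: BTNB
U(20)−B(1): 19 → T
F(5)−T(19): -14≡12 → M
C(2)−N(13): -11≡15 → P
D(3)−B(1): 2 → C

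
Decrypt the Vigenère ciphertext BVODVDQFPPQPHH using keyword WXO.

Repeat the key across the ciphertext: WXOWXOWXOWXOWX
B(1)−W(22): -21≡5 → F
V(21)−X(23): -2≡24 → Y
O(14)−O(14): 0 → A
D(3)−W(22): -19≡7 → H
V(21)−X(23): -2≡24 → Y
D(3)−O(14): -11≡15 → P
Q(16)−W(22): -6≡20 → U
F(5)−X(23): -18≡8 → I
P(15)−O(14): 1 → B
P(15)−W(22): -7≡19 → T
Q(16)−X(23): -7≡19 → T
P(15)−O(14): 1 → B
H(7)−W(22): -15≡11 → L
H(7)−X(23): -16≡10 → K

FYAHYPUIBTTBLK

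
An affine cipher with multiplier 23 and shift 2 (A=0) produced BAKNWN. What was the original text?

The inverse of 23 mod 26 is 17, since 23·17=391≡1. Apply D(y)=17·(y−2) mod 26:
B(1): 17·(1−2)=-17≡9 → J
A(0): 17·(0−2)=-34≡18 → S
K(10): 17·(10−2)=136≡6 → G
N(13): 17·(13−2)=187≡5 → F
W(22): 17·(22−2)=340≡2 → C
N(13): 17·(13−2)=187≡5 → F

JSGFCF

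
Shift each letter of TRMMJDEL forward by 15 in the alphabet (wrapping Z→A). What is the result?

IGBBYSTA

T(19): 19+15=34≡8 → I
R(17): 17+15=32≡6 → G
M(12): 12+15=27≡1 → B
M(12): 12+15=27≡1 → B
J(9): 9+15=24 → Y
D(3): 3+15=18 → S
E(4): 4+15=19 → T
L(11): 11+15=26≡0 → A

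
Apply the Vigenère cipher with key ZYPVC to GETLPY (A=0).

Repeat the key across the message: ZYPVCZ
G(6)+Z(25): 31≡5 → F
E(4)+Y(24): 28≡2 → C
T(19)+P(15): 34≡8 → I
L(11)+V(21): 32≡6 → G
P(15)+C(2): 17 → R
Y(24)+Z(25): 49≡23 → X

FCIGRX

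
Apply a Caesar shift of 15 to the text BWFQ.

B(1): 1+15=16 → Q
W(22): 22+15=37≡11 → L
F(5): 5+15=20 → U
Q(16): 16+15=31≡5 → F

QLUF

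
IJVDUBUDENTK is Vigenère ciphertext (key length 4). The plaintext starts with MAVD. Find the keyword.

WJAA

Subtract each crib letter from the matching ciphertext letter (mod 26):
I(8)−M(12)=-4≡22 → W
J(9)−A(0)=9 → J
V(21)−V(21)=0 → A
D(3)−D(3)=0 → A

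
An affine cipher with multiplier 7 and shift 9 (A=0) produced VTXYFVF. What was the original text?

YUCRSYS

The inverse of 7 mod 26 is 15, since 7·15=105≡1. Apply D(y)=15·(y−9) mod 26:
V(21): 15·(21−9)=180≡24 → Y
T(19): 15·(19−9)=150≡20 → U
X(23): 15·(23−9)=210≡2 → C
Y(24): 15·(24−9)=225≡17 → R
F(5): 15·(5−9)=-60≡18 → S
V(21): 15·(21−9)=180≡24 → Y
F(5): 15·(5−9)=-60≡18 → S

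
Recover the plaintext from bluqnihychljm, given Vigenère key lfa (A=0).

qgufiiwtcwgjb

Repeat the key across the ciphertext: lfalfalfalfal
b(1)−l(11): -10≡16 → q
l(11)−f(5): 6 → g
u(20)−a(0): 20 → u
q(16)−l(11): 5 → f
n(13)−f(5): 8 → i
i(8)−a(0): 8 → i
h(7)−l(11): -4≡22 → w
y(24)−f(5): 19 → t
c(2)−a(0): 2 → c
h(7)−l(11): -4≡22 → w
l(11)−f(5): 6 → g
j(9)−a(0): 9 → j
m(12)−l(11): 1 → b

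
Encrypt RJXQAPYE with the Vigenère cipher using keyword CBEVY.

Repeat the key across the message: CBEVYCBE
R(17)+C(2): 19 → T
J(9)+B(1): 10 → K
X(23)+E(4): 27≡1 → B
Q(16)+V(21): 37≡11 → L
A(0)+Y(24): 24 → Y
P(15)+C(2): 17 → R
Y(24)+B(1): 25 → Z
E(4)+E(4): 8 → I

TKBLYRZI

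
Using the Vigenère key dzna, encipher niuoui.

qhhoxh

Repeat the key across the message: dznadz
n(13)+d(3): 16 → q
i(8)+z(25): 33≡7 → h
u(20)+n(13): 33≡7 → h
o(14)+a(0): 14 → o
u(20)+d(3): 23 → x
i(8)+z(25): 33≡7 → h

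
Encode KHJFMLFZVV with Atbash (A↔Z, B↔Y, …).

PSQUNOUAEE

K(10) → P(15)
H(7) → S(18)
J(9) → Q(16)
F(5) → U(20)
M(12) → N(13)
L(11) → O(14)
F(5) → U(20)
Z(25) → A(0)
V(21) → E(4)
V(21) → E(4)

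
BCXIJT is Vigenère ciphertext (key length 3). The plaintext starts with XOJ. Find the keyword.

Subtract each crib letter from the matching ciphertext letter (mod 26):
B(1)−X(23)=-22≡4 → E
C(2)−O(14)=-12≡14 → O
X(23)−J(9)=14 → O

EOO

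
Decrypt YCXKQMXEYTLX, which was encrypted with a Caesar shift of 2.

WAVIOKVCWRJV

Y(24): 24−2=22 → W
C(2): 2−2=0 → A
X(23): 23−2=21 → V
K(10): 10−2=8 → I
Q(16): 16−2=14 → O
M(12): 12−2=10 → K
X(23): 23−2=21 → V
E(4): 4−2=2 → C
Y(24): 24−2=22 → W
T(19): 19−2=17 → R
L(11): 11−2=9 → J
X(23): 23−2=21 → V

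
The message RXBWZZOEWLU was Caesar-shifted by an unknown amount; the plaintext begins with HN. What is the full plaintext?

From the crib: R(17)−H(7)=10, so the shift is 10.
Subtract 10 from each ciphertext letter:
R(17): 17−10=7 → H
X(23): 23−10=13 → N
B(1): 1−10=-9≡17 → R
W(22): 22−10=12 → M
Z(25): 25−10=15 → P
Z(25): 25−10=15 → P
O(14): 14−10=4 → E
E(4): 4−10=-6≡20 → U
W(22): 22−10=12 → M
L(11): 11−10=1 → B
U(20): 20−10=10 → K

HNRMPPEUMBK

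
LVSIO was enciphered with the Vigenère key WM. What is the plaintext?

Repeat the key across the ciphertext: WMWMW
L(11)−W(22): -11≡15 → P
V(21)−M(12): 9 → J
S(18)−W(22): -4≡22 → W
I(8)−M(12): -4≡22 → W
O(14)−W(22): -8≡18 → S

PJWWS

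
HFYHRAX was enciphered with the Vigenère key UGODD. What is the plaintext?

Repeat the key across the ciphertext: UGODDUG
H(7)−U(20): -13≡13 → N
F(5)−G(6): -1≡25 → Z
Y(24)−O(14): 10 → K
H(7)−D(3): 4 → E
R(17)−D(3): 14 → O
A(0)−U(20): -20≡6 → G
X(23)−G(6): 17 → R

NZKEOGR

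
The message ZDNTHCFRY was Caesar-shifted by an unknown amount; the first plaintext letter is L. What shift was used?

14

From the crib: Z(25)−L(11)=14, so the shift is 14.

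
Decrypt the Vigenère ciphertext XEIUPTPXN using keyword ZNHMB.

Repeat the key across the ciphertext: ZNHMBZNHM
X(23)−Z(25): -2≡24 → Y
E(4)−N(13): -9≡17 → R
I(8)−H(7): 1 → B
U(20)−M(12): 8 → I
P(15)−B(1): 14 → O
T(19)−Z(25): -6≡20 → U
P(15)−N(13): 2 → C
X(23)−H(7): 16 → Q
N(13)−M(12): 1 → B

YRBIOUCQB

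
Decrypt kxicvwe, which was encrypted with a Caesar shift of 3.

k(10): 10−3=7 → h
x(23): 23−3=20 → u
i(8): 8−3=5 → f
c(2): 2−3=-1≡25 → z
v(21): 21−3=18 → s
w(22): 22−3=19 → t
e(4): 4−3=1 → b

hufzstb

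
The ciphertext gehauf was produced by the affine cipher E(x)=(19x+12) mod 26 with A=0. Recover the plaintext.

The inverse of 19 mod 26 is 11, since 19·11=209≡1. Apply D(y)=11·(y−12) mod 26:
g(6): 11·(6−12)=-66≡12 → m
e(4): 11·(4−12)=-88≡16 → q
h(7): 11·(7−12)=-55≡23 → x
a(0): 11·(0−12)=-132≡24 → y
u(20): 11·(20−12)=88≡10 → k
f(5): 11·(5−12)=-77≡1 → b

mqxykb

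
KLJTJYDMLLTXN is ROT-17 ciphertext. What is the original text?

K(10): 10−17=-7≡19 → T
L(11): 11−17=-6≡20 → U
J(9): 9−17=-8≡18 → S
T(19): 19−17=2 → C
J(9): 9−17=-8≡18 → S
Y(24): 24−17=7 → H
D(3): 3−17=-14≡12 → M
M(12): 12−17=-5≡21 → V
L(11): 11−17=-6≡20 → U
L(11): 11−17=-6≡20 → U
T(19): 19−17=2 → C
X(23): 23−17=6 → G
N(13): 13−17=-4≡22 → W

TUSCSHMVUUCGW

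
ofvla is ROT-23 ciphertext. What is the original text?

o(14): 14−23=-9≡17 → r
f(5): 5−23=-18≡8 → i
v(21): 21−23=-2≡24 → y
l(11): 11−23=-12≡14 → o
a(0): 0−23=-23≡3 → d

riyod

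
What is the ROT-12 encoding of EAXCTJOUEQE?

QMJOFVAGQCQ

E(4): 4+12=16 → Q
A(0): 0+12=12 → M
X(23): 23+12=35≡9 → J
C(2): 2+12=14 → O
T(19): 19+12=31≡5 → F
J(9): 9+12=21 → V
O(14): 14+12=26≡0 → A
U(20): 20+12=32≡6 → G
E(4): 4+12=16 → Q
Q(16): 16+12=28≡2 → C
E(4): 4+12=16 → Q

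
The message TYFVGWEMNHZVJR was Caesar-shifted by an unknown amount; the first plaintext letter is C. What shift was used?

From the crib: T(19)−C(2)=17, so the shift is 17.

17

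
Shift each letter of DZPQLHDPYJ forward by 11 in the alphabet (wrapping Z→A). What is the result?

D(3): 3+11=14 → O
Z(25): 25+11=36≡10 → K
P(15): 15+11=26≡0 → A
Q(16): 16+11=27≡1 → B
L(11): 11+11=22 → W
H(7): 7+11=18 → S
D(3): 3+11=14 → O
P(15): 15+11=26≡0 → A
Y(24): 24+11=35≡9 → J
J(9): 9+11=20 → U

OKABWSOAJU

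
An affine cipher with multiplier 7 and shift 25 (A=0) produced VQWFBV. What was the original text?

The inverse of 7 mod 26 is 15, since 7·15=105≡1. Apply D(y)=15·(y−25) mod 26:
V(21): 15·(21−25)=-60≡18 → S
Q(16): 15·(16−25)=-135≡21 → V
W(22): 15·(22−25)=-45≡7 → H
F(5): 15·(5−25)=-300≡12 → M
B(1): 15·(1−25)=-360≡4 → E
V(21): 15·(21−25)=-60≡18 → S

SVHMES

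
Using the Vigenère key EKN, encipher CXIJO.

GHVNY

Repeat the key across the message: EKNEK
C(2)+E(4): 6 → G
X(23)+K(10): 33≡7 → H
I(8)+N(13): 21 → V
J(9)+E(4): 13 → N
O(14)+K(10): 24 → Y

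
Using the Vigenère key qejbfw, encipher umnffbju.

kqwgkxzy

Repeat the key across the message: qejbfwqe
u(20)+q(16): 36≡10 → k
m(12)+e(4): 16 → q
n(13)+j(9): 22 → w
f(5)+b(1): 6 → g
f(5)+f(5): 10 → k
b(1)+w(22): 23 → x
j(9)+q(16): 25 → z
u(20)+e(4): 24 → y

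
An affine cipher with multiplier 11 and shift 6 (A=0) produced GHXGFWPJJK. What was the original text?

ATLAHSPFFY

The inverse of 11 mod 26 is 19, since 11·19=209≡1. Apply D(y)=19·(y−6) mod 26:
G(6): 19·(6−6)=0 → A
H(7): 19·(7−6)=19 → T
X(23): 19·(23−6)=323≡11 → L
G(6): 19·(6−6)=0 → A
F(5): 19·(5−6)=-19≡7 → H
W(22): 19·(22−6)=304≡18 → S
P(15): 19·(15−6)=171≡15 → P
J(9): 19·(9−6)=57≡5 → F
J(9): 19·(9−6)=57≡5 → F
K(10): 19·(10−6)=76≡24 → Y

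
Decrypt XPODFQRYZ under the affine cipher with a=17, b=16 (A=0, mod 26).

FDGNHAXCZ

The inverse of 17 mod 26 is 23, since 17·23=391≡1. Apply D(y)=23·(y−16) mod 26:
X(23): 23·(23−16)=161≡5 → F
P(15): 23·(15−16)=-23≡3 → D
O(14): 23·(14−16)=-46≡6 → G
D(3): 23·(3−16)=-299≡13 → N
F(5): 23·(5−16)=-253≡7 → H
Q(16): 23·(16−16)=0 → A
R(17): 23·(17−16)=23 → X
Y(24): 23·(24−16)=184≡2 → C
Z(25): 23·(25−16)=207≡25 → Z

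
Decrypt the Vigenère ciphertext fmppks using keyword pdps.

Repeat the key across the ciphertext: pdpspd
f(5)−p(15): -10≡16 → q
m(12)−d(3): 9 → j
p(15)−p(15): 0 → a
p(15)−s(18): -3≡23 → x
k(10)−p(15): -5≡21 → v
s(18)−d(3): 15 → p

qjaxvp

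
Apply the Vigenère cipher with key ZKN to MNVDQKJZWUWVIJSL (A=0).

LXICAXIJJTGIHTFK

Repeat the key across the message: ZKNZKNZKNZKNZKNZ
M(12)+Z(25): 37≡11 → L
N(13)+K(10): 23 → X
V(21)+N(13): 34≡8 → I
D(3)+Z(25): 28≡2 → C
Q(16)+K(10): 26≡0 → A
K(10)+N(13): 23 → X
J(9)+Z(25): 34≡8 → I
Z(25)+K(10): 35≡9 → J
W(22)+N(13): 35≡9 → J
U(20)+Z(25): 45≡19 → T
W(22)+K(10): 32≡6 → G
V(21)+N(13): 34≡8 → I
I(8)+Z(25): 33≡7 → H
J(9)+K(10): 19 → T
S(18)+N(13): 31≡5 → F
L(11)+Z(25): 36≡10 → K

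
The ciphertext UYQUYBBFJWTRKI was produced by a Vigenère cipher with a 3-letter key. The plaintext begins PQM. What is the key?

FIE

Subtract each crib letter from the matching ciphertext letter (mod 26):
U(20)−P(15)=5 → F
Y(24)−Q(16)=8 → I
Q(16)−M(12)=4 → E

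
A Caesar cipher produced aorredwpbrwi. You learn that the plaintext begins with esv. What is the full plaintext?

From the crib: a(0)−e(4)=-4≡22, so the shift is 22.
Subtract 22 from each ciphertext letter:
a(0): 0−22=-22≡4 → e
o(14): 14−22=-8≡18 → s
r(17): 17−22=-5≡21 → v
r(17): 17−22=-5≡21 → v
e(4): 4−22=-18≡8 → i
d(3): 3−22=-19≡7 → h
w(22): 22−22=0 → a
p(15): 15−22=-7≡19 → t
b(1): 1−22=-21≡5 → f
r(17): 17−22=-5≡21 → v
w(22): 22−22=0 → a
i(8): 8−22=-14≡12 → m

esvvihatfvam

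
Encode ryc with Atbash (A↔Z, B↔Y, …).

r(17) → i(8)
y(24) → b(1)
c(2) → x(23)

ibx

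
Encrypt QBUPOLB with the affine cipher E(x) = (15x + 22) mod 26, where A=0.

CLKNYFL

Q(16): 15·16+22=262≡2 → C
B(1): 15·1+22=37≡11 → L
U(20): 15·20+22=322≡10 → K
P(15): 15·15+22=247≡13 → N
O(14): 15·14+22=232≡24 → Y
L(11): 15·11+22=187≡5 → F
B(1): 15·1+22=37≡11 → L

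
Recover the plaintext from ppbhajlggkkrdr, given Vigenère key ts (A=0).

Repeat the key across the ciphertext: tststststststs
p(15)−t(19): -4≡22 → w
p(15)−s(18): -3≡23 → x
b(1)−t(19): -18≡8 → i
h(7)−s(18): -11≡15 → p
a(0)−t(19): -19≡7 → h
j(9)−s(18): -9≡17 → r
l(11)−t(19): -8≡18 → s
g(6)−s(18): -12≡14 → o
g(6)−t(19): -13≡13 → n
k(10)−s(18): -8≡18 → s
k(10)−t(19): -9≡17 → r
r(17)−s(18): -1≡25 → z
d(3)−t(19): -16≡10 → k
r(17)−s(18): -1≡25 → z

wxiphrsonsrzkz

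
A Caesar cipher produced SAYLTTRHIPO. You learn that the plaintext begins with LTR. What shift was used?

7

From the crib: S(18)−L(11)=7, so the shift is 7.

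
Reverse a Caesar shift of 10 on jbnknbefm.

zrdadruvc

j(9): 9−10=-1≡25 → z
b(1): 1−10=-9≡17 → r
n(13): 13−10=3 → d
k(10): 10−10=0 → a
n(13): 13−10=3 → d
b(1): 1−10=-9≡17 → r
e(4): 4−10=-6≡20 → u
f(5): 5−10=-5≡21 → v
m(12): 12−10=2 → c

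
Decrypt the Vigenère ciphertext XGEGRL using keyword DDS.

Repeat the key across the ciphertext: DDSDDS
X(23)−D(3): 20 → U
G(6)−D(3): 3 → D
E(4)−S(18): -14≡12 → M
G(6)−D(3): 3 → D
R(17)−D(3): 14 → O
L(11)−S(18): -7≡19 → T

UDMDOT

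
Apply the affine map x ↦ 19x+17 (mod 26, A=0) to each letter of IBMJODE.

I(8): 19·8+17=169≡13 → N
B(1): 19·1+17=36≡10 → K
M(12): 19·12+17=245≡11 → L
J(9): 19·9+17=188≡6 → G
O(14): 19·14+17=283≡23 → X
D(3): 19·3+17=74≡22 → W
E(4): 19·4+17=93≡15 → P

NKLGXWP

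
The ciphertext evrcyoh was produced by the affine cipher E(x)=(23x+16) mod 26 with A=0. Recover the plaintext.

The inverse of 23 mod 26 is 17, since 23·17=391≡1. Apply D(y)=17·(y−16) mod 26:
e(4): 17·(4−16)=-204≡4 → e
v(21): 17·(21−16)=85≡7 → h
r(17): 17·(17−16)=17 → r
c(2): 17·(2−16)=-238≡22 → w
y(24): 17·(24−16)=136≡6 → g
o(14): 17·(14−16)=-34≡18 → s
h(7): 17·(7−16)=-153≡3 → d

ehrwgsd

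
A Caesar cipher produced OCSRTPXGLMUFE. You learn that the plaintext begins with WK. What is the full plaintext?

From the crib: O(14)−W(22)=-8≡18, so the shift is 18.
Subtract 18 from each ciphertext letter:
O(14): 14−18=-4≡22 → W
C(2): 2−18=-16≡10 → K
S(18): 18−18=0 → A
R(17): 17−18=-1≡25 → Z
T(19): 19−18=1 → B
P(15): 15−18=-3≡23 → X
X(23): 23−18=5 → F
G(6): 6−18=-12≡14 → O
L(11): 11−18=-7≡19 → T
M(12): 12−18=-6≡20 → U
U(20): 20−18=2 → C
F(5): 5−18=-13≡13 → N
E(4): 4−18=-14≡12 → M

WKAZBXFOTUCNM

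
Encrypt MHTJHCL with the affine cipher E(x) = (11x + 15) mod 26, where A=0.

M(12): 11·12+15=147≡17 → R
H(7): 11·7+15=92≡14 → O
T(19): 11·19+15=224≡16 → Q
J(9): 11·9+15=114≡10 → K
H(7): 11·7+15=92≡14 → O
C(2): 11·2+15=37≡11 → L
L(11): 11·11+15=136≡6 → G

ROQKOLG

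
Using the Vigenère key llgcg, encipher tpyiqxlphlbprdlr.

eaekwiwvjrmaxfrc

Repeat the key across the message: llgcgllgcgllgcgl
t(19)+l(11): 30≡4 → e
p(15)+l(11): 26≡0 → a
y(24)+g(6): 30≡4 → e
i(8)+c(2): 10 → k
q(16)+g(6): 22 → w
x(23)+l(11): 34≡8 → i
l(11)+l(11): 22 → w
p(15)+g(6): 21 → v
h(7)+c(2): 9 → j
l(11)+g(6): 17 → r
b(1)+l(11): 12 → m
p(15)+l(11): 26≡0 → a
r(17)+g(6): 23 → x
d(3)+c(2): 5 → f
l(11)+g(6): 17 → r
r(17)+l(11): 28≡2 → c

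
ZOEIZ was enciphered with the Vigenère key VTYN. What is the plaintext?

EVGVE

Repeat the key across the ciphertext: VTYNV
Z(25)−V(21): 4 → E
O(14)−T(19): -5≡21 → V
E(4)−Y(24): -20≡6 → G
I(8)−N(13): -5≡21 → V
Z(25)−V(21): 4 → E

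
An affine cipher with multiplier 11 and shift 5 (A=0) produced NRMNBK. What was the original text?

The inverse of 11 mod 26 is 19, since 11·19=209≡1. Apply D(y)=19·(y−5) mod 26:
N(13): 19·(13−5)=152≡22 → W
R(17): 19·(17−5)=228≡20 → U
M(12): 19·(12−5)=133≡3 → D
N(13): 19·(13−5)=152≡22 → W
B(1): 19·(1−5)=-76≡2 → C
K(10): 19·(10−5)=95≡17 → R

WUDWCR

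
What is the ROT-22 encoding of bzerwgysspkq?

b(1): 1+22=23 → x
z(25): 25+22=47≡21 → v
e(4): 4+22=26≡0 → a
r(17): 17+22=39≡13 → n
w(22): 22+22=44≡18 → s
g(6): 6+22=28≡2 → c
y(24): 24+22=46≡20 → u
s(18): 18+22=40≡14 → o
s(18): 18+22=40≡14 → o
p(15): 15+22=37≡11 → l
k(10): 10+22=32≡6 → g
q(16): 16+22=38≡12 → m

xvanscuoolgm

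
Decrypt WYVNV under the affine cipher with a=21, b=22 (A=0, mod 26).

AKVHV

The inverse of 21 mod 26 is 5, since 21·5=105≡1. Apply D(y)=5·(y−22) mod 26:
W(22): 5·(22−22)=0 → A
Y(24): 5·(24−22)=10 → K
V(21): 5·(21−22)=-5≡21 → V
N(13): 5·(13−22)=-45≡7 → H
V(21): 5·(21−22)=-5≡21 → V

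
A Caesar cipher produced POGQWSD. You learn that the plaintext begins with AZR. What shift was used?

From the crib: P(15)−A(0)=15, so the shift is 15.

15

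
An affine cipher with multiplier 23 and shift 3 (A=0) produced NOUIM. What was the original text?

OFDHX

The inverse of 23 mod 26 is 17, since 23·17=391≡1. Apply D(y)=17·(y−3) mod 26:
N(13): 17·(13−3)=170≡14 → O
O(14): 17·(14−3)=187≡5 → F
U(20): 17·(20−3)=289≡3 → D
I(8): 17·(8−3)=85≡7 → H
M(12): 17·(12−3)=153≡23 → X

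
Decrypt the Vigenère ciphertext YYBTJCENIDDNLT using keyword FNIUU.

TLTZPXRFOJYADZ

Repeat the key across the ciphertext: FNIUUFNIUUFNIU
Y(24)−F(5): 19 → T
Y(24)−N(13): 11 → L
B(1)−I(8): -7≡19 → T
T(19)−U(20): -1≡25 → Z
J(9)−U(20): -11≡15 → P
C(2)−F(5): -3≡23 → X
E(4)−N(13): -9≡17 → R
N(13)−I(8): 5 → F
I(8)−U(20): -12≡14 → O
D(3)−U(20): -17≡9 → J
D(3)−F(5): -2≡24 → Y
N(13)−N(13): 0 → A
L(11)−I(8): 3 → D
T(19)−U(20): -1≡25 → Z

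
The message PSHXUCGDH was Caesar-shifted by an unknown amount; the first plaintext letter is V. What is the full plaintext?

VYNDAIMJN

From the crib: P(15)−V(21)=-6≡20, so the shift is 20.
Subtract 20 from each ciphertext letter:
P(15): 15−20=-5≡21 → V
S(18): 18−20=-2≡24 → Y
H(7): 7−20=-13≡13 → N
X(23): 23−20=3 → D
U(20): 20−20=0 → A
C(2): 2−20=-18≡8 → I
G(6): 6−20=-14≡12 → M
D(3): 3−20=-17≡9 → J
H(7): 7−20=-13≡13 → N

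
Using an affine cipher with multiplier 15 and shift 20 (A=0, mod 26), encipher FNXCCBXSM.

RHBYYJBES

F(5): 15·5+20=95≡17 → R
N(13): 15·13+20=215≡7 → H
X(23): 15·23+20=365≡1 → B
C(2): 15·2+20=50≡24 → Y
C(2): 15·2+20=50≡24 → Y
B(1): 15·1+20=35≡9 → J
X(23): 15·23+20=365≡1 → B
S(18): 15·18+20=290≡4 → E
M(12): 15·12+20=200≡18 → S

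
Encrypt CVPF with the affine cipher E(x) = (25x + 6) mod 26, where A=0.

C(2): 25·2+6=56≡4 → E
V(21): 25·21+6=531≡11 → L
P(15): 25·15+6=381≡17 → R
F(5): 25·5+6=131≡1 → B

ELRB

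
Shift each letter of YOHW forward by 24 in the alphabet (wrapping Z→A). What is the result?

WMFU

Y(24): 24+24=48≡22 → W
O(14): 14+24=38≡12 → M
H(7): 7+24=31≡5 → F
W(22): 22+24=46≡20 → U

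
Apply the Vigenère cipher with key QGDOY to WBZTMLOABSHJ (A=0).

MHCHKBUDPQXP

Repeat the key across the message: QGDOYQGDOYQG
W(22)+Q(16): 38≡12 → M
B(1)+G(6): 7 → H
Z(25)+D(3): 28≡2 → C
T(19)+O(14): 33≡7 → H
M(12)+Y(24): 36≡10 → K
L(11)+Q(16): 27≡1 → B
O(14)+G(6): 20 → U
A(0)+D(3): 3 → D
B(1)+O(14): 15 → P
S(18)+Y(24): 42≡16 → Q
H(7)+Q(16): 23 → X
J(9)+G(6): 15 → P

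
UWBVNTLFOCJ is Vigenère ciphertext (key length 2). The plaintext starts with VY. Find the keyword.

ZY

Subtract each crib letter from the matching ciphertext letter (mod 26):
U(20)−V(21)=-1≡25 → Z
W(22)−Y(24)=-2≡24 → Y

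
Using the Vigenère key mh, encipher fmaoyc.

rtmvkj

Repeat the key across the message: mhmhmh
f(5)+m(12): 17 → r
m(12)+h(7): 19 → t
a(0)+m(12): 12 → m
o(14)+h(7): 21 → v
y(24)+m(12): 36≡10 → k
c(2)+h(7): 9 → j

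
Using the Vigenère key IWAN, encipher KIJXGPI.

Repeat the key across the message: IWANIWA
K(10)+I(8): 18 → S
I(8)+W(22): 30≡4 → E
J(9)+A(0): 9 → J
X(23)+N(13): 36≡10 → K
G(6)+I(8): 14 → O
P(15)+W(22): 37≡11 → L
I(8)+A(0): 8 → I

SEJKOLI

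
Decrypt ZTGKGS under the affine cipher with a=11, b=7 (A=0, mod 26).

The inverse of 11 mod 26 is 19, since 11·19=209≡1. Apply D(y)=19·(y−7) mod 26:
Z(25): 19·(25−7)=342≡4 → E
T(19): 19·(19−7)=228≡20 → U
G(6): 19·(6−7)=-19≡7 → H
K(10): 19·(10−7)=57≡5 → F
G(6): 19·(6−7)=-19≡7 → H
S(18): 19·(18−7)=209≡1 → B

EUHFHB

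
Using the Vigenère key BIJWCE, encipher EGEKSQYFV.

Repeat the key across the message: BIJWCEBIJ
E(4)+B(1): 5 → F
G(6)+I(8): 14 → O
E(4)+J(9): 13 → N
K(10)+W(22): 32≡6 → G
S(18)+C(2): 20 → U
Q(16)+E(4): 20 → U
Y(24)+B(1): 25 → Z
F(5)+I(8): 13 → N
V(21)+J(9): 30≡4 → E

FONGUUZNE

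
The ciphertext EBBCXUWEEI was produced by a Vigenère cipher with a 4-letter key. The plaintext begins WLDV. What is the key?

Subtract each crib letter from the matching ciphertext letter (mod 26):
E(4)−W(22)=-18≡8 → I
B(1)−L(11)=-10≡16 → Q
B(1)−D(3)=-2≡24 → Y
C(2)−V(21)=-19≡7 → H

IQYH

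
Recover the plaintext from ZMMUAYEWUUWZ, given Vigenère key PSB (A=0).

KULFIXPETFEY

Repeat the key across the ciphertext: PSBPSBPSBPSB
Z(25)−P(15): 10 → K
M(12)−S(18): -6≡20 → U
M(12)−B(1): 11 → L
U(20)−P(15): 5 → F
A(0)−S(18): -18≡8 → I
Y(24)−B(1): 23 → X
E(4)−P(15): -11≡15 → P
W(22)−S(18): 4 → E
U(20)−B(1): 19 → T
U(20)−P(15): 5 → F
W(22)−S(18): 4 → E
Z(25)−B(1): 24 → Y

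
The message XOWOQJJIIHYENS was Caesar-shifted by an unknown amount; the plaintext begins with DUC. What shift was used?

From the crib: X(23)−D(3)=20, so the shift is 20.

20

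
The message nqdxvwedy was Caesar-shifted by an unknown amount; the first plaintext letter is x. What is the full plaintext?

xanhfgoni

From the crib: n(13)−x(23)=-10≡16, so the shift is 16.
Subtract 16 from each ciphertext letter:
n(13): 13−16=-3≡23 → x
q(16): 16−16=0 → a
d(3): 3−16=-13≡13 → n
x(23): 23−16=7 → h
v(21): 21−16=5 → f
w(22): 22−16=6 → g
e(4): 4−16=-12≡14 → o
d(3): 3−16=-13≡13 → n
y(24): 24−16=8 → i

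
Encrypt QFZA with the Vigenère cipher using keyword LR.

Repeat the key across the message: LRLR
Q(16)+L(11): 27≡1 → B
F(5)+R(17): 22 → W
Z(25)+L(11): 36≡10 → K
A(0)+R(17): 17 → R

BWKR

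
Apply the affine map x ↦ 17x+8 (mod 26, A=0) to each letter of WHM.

SXE

W(22): 17·22+8=382≡18 → S
H(7): 17·7+8=127≡23 → X
M(12): 17·12+8=212≡4 → E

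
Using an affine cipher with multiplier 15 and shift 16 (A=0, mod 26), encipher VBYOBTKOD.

TFMSFPKSJ

V(21): 15·21+16=331≡19 → T
B(1): 15·1+16=31≡5 → F
Y(24): 15·24+16=376≡12 → M
O(14): 15·14+16=226≡18 → S
B(1): 15·1+16=31≡5 → F
T(19): 15·19+16=301≡15 → P
K(10): 15·10+16=166≡10 → K
O(14): 15·14+16=226≡18 → S
D(3): 15·3+16=61≡9 → J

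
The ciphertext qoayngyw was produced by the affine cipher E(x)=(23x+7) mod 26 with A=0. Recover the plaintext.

The inverse of 23 mod 26 is 17, since 23·17=391≡1. Apply D(y)=17·(y−7) mod 26:
q(16): 17·(16−7)=153≡23 → x
o(14): 17·(14−7)=119≡15 → p
a(0): 17·(0−7)=-119≡11 → l
y(24): 17·(24−7)=289≡3 → d
n(13): 17·(13−7)=102≡24 → y
g(6): 17·(6−7)=-17≡9 → j
y(24): 17·(24−7)=289≡3 → d
w(22): 17·(22−7)=255≡21 → v

xpldyjdv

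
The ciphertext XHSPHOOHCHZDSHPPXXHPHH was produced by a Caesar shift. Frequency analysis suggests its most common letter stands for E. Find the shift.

3

The most frequent ciphertext letter is H (appears 8 times).
H is position 7; E is position 4.
Shift = 3.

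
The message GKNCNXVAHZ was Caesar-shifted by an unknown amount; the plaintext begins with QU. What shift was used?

16

From the crib: G(6)−Q(16)=-10≡16, so the shift is 16.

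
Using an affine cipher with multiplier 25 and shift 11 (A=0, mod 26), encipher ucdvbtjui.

u(20): 25·20+11=511≡17 → r
c(2): 25·2+11=61≡9 → j
d(3): 25·3+11=86≡8 → i
v(21): 25·21+11=536≡16 → q
b(1): 25·1+11=36≡10 → k
t(19): 25·19+11=486≡18 → s
j(9): 25·9+11=236≡2 → c
u(20): 25·20+11=511≡17 → r
i(8): 25·8+11=211≡3 → d

rjiqkscrd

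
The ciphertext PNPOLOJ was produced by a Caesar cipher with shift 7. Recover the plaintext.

IGIHEHC

P(15): 15−7=8 → I
N(13): 13−7=6 → G
P(15): 15−7=8 → I
O(14): 14−7=7 → H
L(11): 11−7=4 → E
O(14): 14−7=7 → H
J(9): 9−7=2 → C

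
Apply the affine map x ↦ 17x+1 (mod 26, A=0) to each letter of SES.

VRV

S(18): 17·18+1=307≡21 → V
E(4): 17·4+1=69≡17 → R
S(18): 17·18+1=307≡21 → V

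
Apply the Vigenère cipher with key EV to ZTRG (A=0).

Repeat the key across the message: EVEV
Z(25)+E(4): 29≡3 → D
T(19)+V(21): 40≡14 → O
R(17)+E(4): 21 → V
G(6)+V(21): 27≡1 → B

DOVB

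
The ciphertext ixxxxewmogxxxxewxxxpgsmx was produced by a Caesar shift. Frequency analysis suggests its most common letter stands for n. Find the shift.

The most frequent ciphertext letter is x (appears 12 times).
x is position 23; n is position 13.
Shift = 10.

10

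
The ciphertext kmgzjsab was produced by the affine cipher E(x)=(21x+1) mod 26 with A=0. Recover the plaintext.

tdzqohva

The inverse of 21 mod 26 is 5, since 21·5=105≡1. Apply D(y)=5·(y−1) mod 26:
k(10): 5·(10−1)=45≡19 → t
m(12): 5·(12−1)=55≡3 → d
g(6): 5·(6−1)=25 → z
z(25): 5·(25−1)=120≡16 → q
j(9): 5·(9−1)=40≡14 → o
s(18): 5·(18−1)=85≡7 → h
a(0): 5·(0−1)=-5≡21 → v
b(1): 5·(1−1)=0 → a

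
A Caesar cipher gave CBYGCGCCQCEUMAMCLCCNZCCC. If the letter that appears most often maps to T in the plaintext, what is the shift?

The most frequent ciphertext letter is C (appears 11 times).
C is position 2; T is position 19.
Shift = -17≡9.

9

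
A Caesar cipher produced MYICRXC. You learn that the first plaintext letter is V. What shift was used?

From the crib: M(12)−V(21)=-9≡17, so the shift is 17.

17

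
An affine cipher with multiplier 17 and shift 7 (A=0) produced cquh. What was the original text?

The inverse of 17 mod 26 is 23, since 17·23=391≡1. Apply D(y)=23·(y−7) mod 26:
c(2): 23·(2−7)=-115≡15 → p
q(16): 23·(16−7)=207≡25 → z
u(20): 23·(20−7)=299≡13 → n
h(7): 23·(7−7)=0 → a

pzna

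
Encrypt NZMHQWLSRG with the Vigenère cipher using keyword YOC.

LNOFEYJGTE

Repeat the key across the message: YOCYOCYOCY
N(13)+Y(24): 37≡11 → L
Z(25)+O(14): 39≡13 → N
M(12)+C(2): 14 → O
H(7)+Y(24): 31≡5 → F
Q(16)+O(14): 30≡4 → E
W(22)+C(2): 24 → Y
L(11)+Y(24): 35≡9 → J
S(18)+O(14): 32≡6 → G
R(17)+C(2): 19 → T
G(6)+Y(24): 30≡4 → E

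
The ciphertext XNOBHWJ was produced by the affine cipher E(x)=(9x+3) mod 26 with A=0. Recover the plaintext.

The inverse of 9 mod 26 is 3, since 9·3=27≡1. Apply D(y)=3·(y−3) mod 26:
X(23): 3·(23−3)=60≡8 → I
N(13): 3·(13−3)=30≡4 → E
O(14): 3·(14−3)=33≡7 → H
B(1): 3·(1−3)=-6≡20 → U
H(7): 3·(7−3)=12 → M
W(22): 3·(22−3)=57≡5 → F
J(9): 3·(9−3)=18 → S

IEHUMFS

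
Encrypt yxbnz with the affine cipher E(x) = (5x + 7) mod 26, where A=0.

y(24): 5·24+7=127≡23 → x
x(23): 5·23+7=122≡18 → s
b(1): 5·1+7=12 → m
n(13): 5·13+7=72≡20 → u
z(25): 5·25+7=132≡2 → c

xsmuc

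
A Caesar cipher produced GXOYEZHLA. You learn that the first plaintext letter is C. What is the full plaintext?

From the crib: G(6)−C(2)=4, so the shift is 4.
Subtract 4 from each ciphertext letter:
G(6): 6−4=2 → C
X(23): 23−4=19 → T
O(14): 14−4=10 → K
Y(24): 24−4=20 → U
E(4): 4−4=0 → A
Z(25): 25−4=21 → V
H(7): 7−4=3 → D
L(11): 11−4=7 → H
A(0): 0−4=-4≡22 → W

CTKUAVDHW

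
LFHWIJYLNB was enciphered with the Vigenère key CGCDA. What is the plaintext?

JZFTIHSJKB

Repeat the key across the ciphertext: CGCDACGCDA
L(11)−C(2): 9 → J
F(5)−G(6): -1≡25 → Z
H(7)−C(2): 5 → F
W(22)−D(3): 19 → T
I(8)−A(0): 8 → I
J(9)−C(2): 7 → H
Y(24)−G(6): 18 → S
L(11)−C(2): 9 → J
N(13)−D(3): 10 → K
B(1)−A(0): 1 → B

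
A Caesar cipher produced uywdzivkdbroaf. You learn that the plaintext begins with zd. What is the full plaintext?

From the crib: u(20)−z(25)=-5≡21, so the shift is 21.
Subtract 21 from each ciphertext letter:
u(20): 20−21=-1≡25 → z
y(24): 24−21=3 → d
w(22): 22−21=1 → b
d(3): 3−21=-18≡8 → i
z(25): 25−21=4 → e
i(8): 8−21=-13≡13 → n
v(21): 21−21=0 → a
k(10): 10−21=-11≡15 → p
d(3): 3−21=-18≡8 → i
b(1): 1−21=-20≡6 → g
r(17): 17−21=-4≡22 → w
o(14): 14−21=-7≡19 → t
a(0): 0−21=-21≡5 → f
f(5): 5−21=-16≡10 → k

zdbienapigwtfk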